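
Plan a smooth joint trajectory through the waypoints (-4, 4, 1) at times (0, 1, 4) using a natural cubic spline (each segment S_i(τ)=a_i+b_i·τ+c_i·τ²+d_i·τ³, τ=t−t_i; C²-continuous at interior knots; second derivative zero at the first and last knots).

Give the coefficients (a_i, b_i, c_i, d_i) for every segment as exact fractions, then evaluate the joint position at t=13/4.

Δ: Δ0=8, Δ1=-1
row 1: diag=8, rhs=-54; c'=3/8, d'=-27/4
back: M1=-27/4
M: M0=0, M1=-27/4, M2=0
seg 0: a=-4, c=M0/2=0, d=(M1−M0)/(6·1)=-9/8, b=Δ0−h0·(2M0+M1)/6=73/8
seg 1: a=4, c=M1/2=-27/8, d=(M2−M1)/(6·3)=3/8, b=Δ1−h1·(2M1+M2)/6=23/4
t_q=13/4 → seg 1, τ=9/4; S=4+23/4·τ+-27/8·τ²+3/8·τ³=2111/512

  seg 0: a=-4 b=73/8 c=0 d=-9/8
  seg 1: a=4 b=23/4 c=-27/8 d=3/8
S(13/4) = 2111/512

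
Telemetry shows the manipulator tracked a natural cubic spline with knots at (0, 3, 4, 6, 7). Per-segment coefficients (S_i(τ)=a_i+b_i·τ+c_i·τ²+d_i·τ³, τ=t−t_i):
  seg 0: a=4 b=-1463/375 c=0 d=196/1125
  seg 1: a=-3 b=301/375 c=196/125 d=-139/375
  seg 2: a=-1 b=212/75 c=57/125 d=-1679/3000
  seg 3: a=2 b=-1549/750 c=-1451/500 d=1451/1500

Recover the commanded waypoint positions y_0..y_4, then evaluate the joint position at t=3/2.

y_0 = S_0(0) = a_0 = 4
y_1 = S_1(0) = a_1 = -3
y_2 = S_2(0) = a_2 = -1
y_3 = S_3(0) = a_3 = 2
y_4 = S_3(1) = -2
t_q=3/2 is in segment 0 (τ=3/2); S_0(τ)=-158/125

y_0=4 y_1=-3 y_2=-1 y_3=2 y_4=-2
S(3/2) = -158/125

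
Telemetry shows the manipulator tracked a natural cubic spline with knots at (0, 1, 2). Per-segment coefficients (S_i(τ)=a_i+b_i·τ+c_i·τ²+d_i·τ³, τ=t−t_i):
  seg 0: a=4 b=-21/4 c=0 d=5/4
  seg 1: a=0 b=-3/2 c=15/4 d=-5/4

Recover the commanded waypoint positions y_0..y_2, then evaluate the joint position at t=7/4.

y_0 = S_0(0) = a_0 = 4
y_1 = S_1(0) = a_1 = 0
y_2 = S_1(1) = 1
t_q=7/4 is in segment 1 (τ=3/4); S_1(τ)=117/256

y_0=4 y_1=0 y_2=1
S(7/4) = 117/256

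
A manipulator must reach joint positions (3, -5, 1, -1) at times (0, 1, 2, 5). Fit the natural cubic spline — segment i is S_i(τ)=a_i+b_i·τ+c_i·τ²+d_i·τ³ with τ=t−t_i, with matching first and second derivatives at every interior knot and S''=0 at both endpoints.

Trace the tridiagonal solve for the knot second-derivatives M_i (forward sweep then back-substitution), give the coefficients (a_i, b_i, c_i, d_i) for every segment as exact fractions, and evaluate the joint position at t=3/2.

Δ: Δ0=-8, Δ1=6, Δ2=-2/3
row 1: diag=4, rhs=84; c'=1/4, d'=21
row 2: denom=8−1·1/4=31/4; d'=(-40−1·21)/(31/4)=-244/31
back: M2=-244/31
back: M1=21−1/4·-244/31=712/31
M: M0=0, M1=712/31, M2=-244/31, M3=0
seg 0: a=3, c=M0/2=0, d=(M1−M0)/(6·1)=356/93, b=Δ0−h0·(2M0+M1)/6=-1100/93
seg 1: a=-5, c=M1/2=356/31, d=(M2−M1)/(6·1)=-478/93, b=Δ1−h1·(2M1+M2)/6=-32/93
seg 2: a=1, c=M2/2=-122/31, d=(M3−M2)/(6·3)=122/279, b=Δ2−h2·(2M2+M3)/6=670/93
t_q=3/2 → seg 1, τ=1/2; S=-5+-32/93·τ+356/31·τ²+-478/93·τ³=-365/124

  seg 0: a=3 b=-1100/93 c=0 d=356/93
  seg 1: a=-5 b=-32/93 c=356/31 d=-478/93
  seg 2: a=1 b=670/93 c=-122/31 d=122/279
S(3/2) = -365/124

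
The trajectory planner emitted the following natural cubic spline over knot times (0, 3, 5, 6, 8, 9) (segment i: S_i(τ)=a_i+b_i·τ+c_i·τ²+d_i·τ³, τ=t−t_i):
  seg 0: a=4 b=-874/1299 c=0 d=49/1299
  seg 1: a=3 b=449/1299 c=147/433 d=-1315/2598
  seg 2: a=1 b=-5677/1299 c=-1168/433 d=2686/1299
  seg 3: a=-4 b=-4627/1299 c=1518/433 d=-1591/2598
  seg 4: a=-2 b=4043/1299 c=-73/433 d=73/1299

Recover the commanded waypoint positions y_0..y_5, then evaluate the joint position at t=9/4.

y_0 = S_0(0) = a_0 = 4
y_1 = S_1(0) = a_1 = 3
y_2 = S_2(0) = a_2 = 1
y_3 = S_3(0) = a_3 = -4
y_4 = S_4(0) = a_4 = -2
y_5 = S_4(1) = 1
t_q=9/4 is in segment 0 (τ=9/4); S_0(τ)=80803/27712

y_0=4 y_1=3 y_2=1 y_3=-4 y_4=-2 y_5=1
S(9/4) = 80803/27712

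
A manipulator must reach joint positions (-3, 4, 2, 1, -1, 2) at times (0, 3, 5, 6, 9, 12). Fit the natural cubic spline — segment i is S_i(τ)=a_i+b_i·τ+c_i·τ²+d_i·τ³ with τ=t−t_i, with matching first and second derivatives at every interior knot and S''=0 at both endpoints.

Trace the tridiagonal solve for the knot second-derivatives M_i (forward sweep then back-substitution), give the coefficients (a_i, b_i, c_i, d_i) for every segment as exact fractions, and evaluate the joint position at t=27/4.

  seg 0: a=-3 b=2699/792 c=0 d=-851/7128
  seg 1: a=4 b=73/396 c=-851/792 d=191/792
  seg 2: a=2 b=-161/132 c=295/792 d=-11/72
  seg 3: a=1 b=-739/792 c=-17/198 d=415/7128
  seg 4: a=-1 b=49/396 c=347/792 d=-347/7128
S(27/4) = 1557/5632

Δ: Δ0=7/3, Δ1=-1, Δ2=-1, Δ3=-2/3, Δ4=1
row 1: diag=10, rhs=-20; c'=1/5, d'=-2
row 2: denom=6−2·1/5=28/5; d'=(0−2·-2)/(28/5)=5/7
row 3: denom=8−1·5/28=219/28; d'=(2−1·5/7)/(219/28)=12/73
row 4: denom=12−3·28/73=792/73; d'=(10−3·12/73)/(792/73)=347/396
back: M4=347/396
back: M3=12/73−28/73·347/396=-17/99
back: M2=5/7−5/28·-17/99=295/396
back: M1=-2−1/5·295/396=-851/396
M: M0=0, M1=-851/396, M2=295/396, M3=-17/99, M4=347/396, M5=0
seg 0: a=-3, c=M0/2=0, d=(M1−M0)/(6·3)=-851/7128, b=Δ0−h0·(2M0+M1)/6=2699/792
seg 1: a=4, c=M1/2=-851/792, d=(M2−M1)/(6·2)=191/792, b=Δ1−h1·(2M1+M2)/6=73/396
seg 2: a=2, c=M2/2=295/792, d=(M3−M2)/(6·1)=-11/72, b=Δ2−h2·(2M2+M3)/6=-161/132
seg 3: a=1, c=M3/2=-17/198, d=(M4−M3)/(6·3)=415/7128, b=Δ3−h3·(2M3+M4)/6=-739/792
seg 4: a=-1, c=M4/2=347/792, d=(M5−M4)/(6·3)=-347/7128, b=Δ4−h4·(2M4+M5)/6=49/396
t_q=27/4 → seg 3, τ=3/4; S=1+-739/792·τ+-17/198·τ²+415/7128·τ³=1557/5632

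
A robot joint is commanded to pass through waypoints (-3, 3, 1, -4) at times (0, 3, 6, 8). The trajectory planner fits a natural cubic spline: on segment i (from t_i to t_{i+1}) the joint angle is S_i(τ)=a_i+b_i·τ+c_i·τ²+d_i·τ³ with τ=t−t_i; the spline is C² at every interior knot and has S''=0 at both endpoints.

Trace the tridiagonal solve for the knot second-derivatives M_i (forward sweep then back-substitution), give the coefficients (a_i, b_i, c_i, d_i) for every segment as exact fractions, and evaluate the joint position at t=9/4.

Δ: Δ0=2, Δ1=-2/3, Δ2=-5/2
row 1: diag=12, rhs=-16; c'=1/4, d'=-4/3
row 2: denom=10−3·1/4=37/4; d'=(-11−3·-4/3)/(37/4)=-28/37
back: M2=-28/37
back: M1=-4/3−1/4·-28/37=-127/111
M: M0=0, M1=-127/111, M2=-28/37, M3=0
seg 0: a=-3, c=M0/2=0, d=(M1−M0)/(6·3)=-127/1998, b=Δ0−h0·(2M0+M1)/6=571/222
seg 1: a=3, c=M1/2=-127/222, d=(M2−M1)/(6·3)=43/1998, b=Δ1−h1·(2M1+M2)/6=95/111
seg 2: a=1, c=M2/2=-14/37, d=(M3−M2)/(6·2)=7/111, b=Δ2−h2·(2M2+M3)/6=-443/222
t_q=9/4 → seg 0, τ=9/4; S=-3+571/222·τ+0·τ²+-127/1998·τ³=9771/4736

  seg 0: a=-3 b=571/222 c=0 d=-127/1998
  seg 1: a=3 b=95/111 c=-127/222 d=43/1998
  seg 2: a=1 b=-443/222 c=-14/37 d=7/111
S(9/4) = 9771/4736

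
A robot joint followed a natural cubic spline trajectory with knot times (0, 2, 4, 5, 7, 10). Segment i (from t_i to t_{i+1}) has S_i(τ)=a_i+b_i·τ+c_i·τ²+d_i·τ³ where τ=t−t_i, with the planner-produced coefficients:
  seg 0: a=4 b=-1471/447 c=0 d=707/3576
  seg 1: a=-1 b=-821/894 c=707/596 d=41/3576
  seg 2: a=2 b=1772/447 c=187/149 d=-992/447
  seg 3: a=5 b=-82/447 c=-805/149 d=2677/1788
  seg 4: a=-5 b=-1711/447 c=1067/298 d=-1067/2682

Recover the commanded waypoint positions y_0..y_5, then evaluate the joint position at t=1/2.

y_0 = S_0(0) = a_0 = 4
y_1 = S_1(0) = a_1 = -1
y_2 = S_2(0) = a_2 = 2
y_3 = S_3(0) = a_3 = 5
y_4 = S_4(0) = a_4 = -5
y_5 = S_4(3) = 5
t_q=1/2 is in segment 0 (τ=1/2); S_0(τ)=22689/9536

y_0=4 y_1=-1 y_2=2 y_3=5 y_4=-5 y_5=5
S(1/2) = 22689/9536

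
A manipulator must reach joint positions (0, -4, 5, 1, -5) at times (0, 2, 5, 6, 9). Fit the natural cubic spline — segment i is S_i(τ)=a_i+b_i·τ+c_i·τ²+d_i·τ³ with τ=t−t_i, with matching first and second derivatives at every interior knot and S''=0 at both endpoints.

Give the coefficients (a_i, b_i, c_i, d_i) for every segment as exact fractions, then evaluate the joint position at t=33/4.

Δ: Δ0=-2, Δ1=3, Δ2=-4, Δ3=-2
row 1: diag=10, rhs=30; c'=3/10, d'=3
row 2: denom=8−3·3/10=71/10; d'=(-42−3·3)/(71/10)=-510/71
row 3: denom=8−1·10/71=558/71; d'=(12−1·-510/71)/(558/71)=227/93
back: M3=227/93
back: M2=-510/71−10/71·227/93=-700/93
back: M1=3−3/10·-700/93=163/31
M: M0=0, M1=163/31, M2=-700/93, M3=227/93, M4=0
seg 0: a=0, c=M0/2=0, d=(M1−M0)/(6·2)=163/372, b=Δ0−h0·(2M0+M1)/6=-349/93
seg 1: a=-4, c=M1/2=163/62, d=(M2−M1)/(6·3)=-1189/1674, b=Δ1−h1·(2M1+M2)/6=140/93
seg 2: a=5, c=M2/2=-350/93, d=(M3−M2)/(6·1)=103/62, b=Δ2−h2·(2M2+M3)/6=-353/186
seg 3: a=1, c=M3/2=227/186, d=(M4−M3)/(6·3)=-227/1674, b=Δ3−h3·(2M3+M4)/6=-413/93
t_q=33/4 → seg 3, τ=9/4; S=1+-413/93·τ+227/186·τ²+-227/1674·τ³=-17293/3968

  seg 0: a=0 b=-349/93 c=0 d=163/372
  seg 1: a=-4 b=140/93 c=163/62 d=-1189/1674
  seg 2: a=5 b=-353/186 c=-350/93 d=103/62
  seg 3: a=1 b=-413/93 c=227/186 d=-227/1674
S(33/4) = -17293/3968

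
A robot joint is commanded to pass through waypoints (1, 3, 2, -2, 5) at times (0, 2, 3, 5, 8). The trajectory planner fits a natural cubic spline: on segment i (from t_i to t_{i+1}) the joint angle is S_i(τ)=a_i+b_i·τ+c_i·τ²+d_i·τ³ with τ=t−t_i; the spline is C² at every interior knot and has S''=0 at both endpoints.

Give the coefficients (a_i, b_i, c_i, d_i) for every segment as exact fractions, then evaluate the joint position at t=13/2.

Δ: Δ0=1, Δ1=-1, Δ2=-2, Δ3=7/3
row 1: diag=6, rhs=-12; c'=1/6, d'=-2
row 2: denom=6−1·1/6=35/6; d'=(-6−1·-2)/(35/6)=-24/35
row 3: denom=10−2·12/35=326/35; d'=(26−2·-24/35)/(326/35)=479/163
back: M3=479/163
back: M2=-24/35−12/35·479/163=-276/163
back: M1=-2−1/6·-276/163=-280/163
M: M0=0, M1=-280/163, M2=-276/163, M3=479/163, M4=0
seg 0: a=1, c=M0/2=0, d=(M1−M0)/(6·2)=-70/489, b=Δ0−h0·(2M0+M1)/6=769/489
seg 1: a=3, c=M1/2=-140/163, d=(M2−M1)/(6·1)=2/489, b=Δ1−h1·(2M1+M2)/6=-71/489
seg 2: a=2, c=M2/2=-138/163, d=(M3−M2)/(6·2)=755/1956, b=Δ2−h2·(2M2+M3)/6=-905/489
seg 3: a=-2, c=M3/2=479/326, d=(M4−M3)/(6·3)=-479/2934, b=Δ3−h3·(2M3+M4)/6=-296/489
t_q=13/2 → seg 3, τ=3/2; S=-2+-296/489·τ+479/326·τ²+-479/2934·τ³=-399/2608

  seg 0: a=1 b=769/489 c=0 d=-70/489
  seg 1: a=3 b=-71/489 c=-140/163 d=2/489
  seg 2: a=2 b=-905/489 c=-138/163 d=755/1956
  seg 3: a=-2 b=-296/489 c=479/326 d=-479/2934
S(13/2) = -399/2608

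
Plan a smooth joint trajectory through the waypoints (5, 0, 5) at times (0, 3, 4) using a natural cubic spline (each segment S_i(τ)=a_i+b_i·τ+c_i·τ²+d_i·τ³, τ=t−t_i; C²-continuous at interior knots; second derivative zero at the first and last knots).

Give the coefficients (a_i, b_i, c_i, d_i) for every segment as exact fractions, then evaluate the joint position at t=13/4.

Δ: Δ0=-5/3, Δ1=5
row 1: diag=8, rhs=40; c'=1/8, d'=5
back: M1=5
M: M0=0, M1=5, M2=0
seg 0: a=5, c=M0/2=0, d=(M1−M0)/(6·3)=5/18, b=Δ0−h0·(2M0+M1)/6=-25/6
seg 1: a=0, c=M1/2=5/2, d=(M2−M1)/(6·1)=-5/6, b=Δ1−h1·(2M1+M2)/6=10/3
t_q=13/4 → seg 1, τ=1/4; S=0+10/3·τ+5/2·τ²+-5/6·τ³=125/128

  seg 0: a=5 b=-25/6 c=0 d=5/18
  seg 1: a=0 b=10/3 c=5/2 d=-5/6
S(13/4) = 125/128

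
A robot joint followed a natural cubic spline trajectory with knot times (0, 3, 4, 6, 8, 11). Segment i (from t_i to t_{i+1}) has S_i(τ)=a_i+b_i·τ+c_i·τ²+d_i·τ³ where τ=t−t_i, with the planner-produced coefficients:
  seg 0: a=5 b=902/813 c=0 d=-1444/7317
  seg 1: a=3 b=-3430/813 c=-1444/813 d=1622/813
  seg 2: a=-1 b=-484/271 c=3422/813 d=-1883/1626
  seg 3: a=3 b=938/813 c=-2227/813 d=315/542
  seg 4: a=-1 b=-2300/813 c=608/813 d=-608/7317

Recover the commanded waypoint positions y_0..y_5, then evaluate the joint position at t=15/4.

y_0=5 y_1=3 y_2=-1 y_3=3 y_4=-1 y_5=-5
S(15/4) = -2789/8672

y_0 = S_0(0) = a_0 = 5
y_1 = S_1(0) = a_1 = 3
y_2 = S_2(0) = a_2 = -1
y_3 = S_3(0) = a_3 = 3
y_4 = S_4(0) = a_4 = -1
y_5 = S_4(3) = -5
t_q=15/4 is in segment 1 (τ=3/4); S_1(τ)=-2789/8672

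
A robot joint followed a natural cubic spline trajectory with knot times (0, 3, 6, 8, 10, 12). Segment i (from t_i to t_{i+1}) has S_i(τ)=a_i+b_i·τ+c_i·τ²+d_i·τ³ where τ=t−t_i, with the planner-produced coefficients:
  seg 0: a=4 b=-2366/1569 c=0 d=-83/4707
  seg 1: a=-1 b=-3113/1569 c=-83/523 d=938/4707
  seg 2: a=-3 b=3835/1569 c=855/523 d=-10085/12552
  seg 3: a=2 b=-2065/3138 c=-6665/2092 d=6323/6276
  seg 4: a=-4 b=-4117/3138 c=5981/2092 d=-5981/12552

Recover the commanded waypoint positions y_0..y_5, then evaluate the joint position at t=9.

y_0=4 y_1=-1 y_2=-3 y_3=2 y_4=-4 y_5=1
S(9) = -875/1046

y_0 = S_0(0) = a_0 = 4
y_1 = S_1(0) = a_1 = -1
y_2 = S_2(0) = a_2 = -3
y_3 = S_3(0) = a_3 = 2
y_4 = S_4(0) = a_4 = -4
y_5 = S_4(2) = 1
t_q=9 is in segment 3 (τ=1); S_3(τ)=-875/1046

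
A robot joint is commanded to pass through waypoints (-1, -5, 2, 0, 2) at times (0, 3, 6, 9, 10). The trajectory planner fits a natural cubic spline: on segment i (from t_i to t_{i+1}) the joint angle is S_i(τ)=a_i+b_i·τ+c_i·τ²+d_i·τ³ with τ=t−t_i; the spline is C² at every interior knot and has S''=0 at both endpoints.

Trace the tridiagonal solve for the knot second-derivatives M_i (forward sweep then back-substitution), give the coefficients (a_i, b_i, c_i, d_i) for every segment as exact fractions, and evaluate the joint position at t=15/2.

Δ: Δ0=-4/3, Δ1=7/3, Δ2=-2/3, Δ3=2
row 1: diag=12, rhs=22; c'=1/4, d'=11/6
row 2: denom=12−3·1/4=45/4; d'=(-18−3·11/6)/(45/4)=-94/45
row 3: denom=8−3·4/15=36/5; d'=(16−3·-94/45)/(36/5)=167/54
back: M3=167/54
back: M2=-94/45−4/15·167/54=-236/81
back: M1=11/6−1/4·-236/81=415/162
M: M0=0, M1=415/162, M2=-236/81, M3=167/54, M4=0
seg 0: a=-1, c=M0/2=0, d=(M1−M0)/(6·3)=415/2916, b=Δ0−h0·(2M0+M1)/6=-847/324
seg 1: a=-5, c=M1/2=415/324, d=(M2−M1)/(6·3)=-887/2916, b=Δ1−h1·(2M1+M2)/6=199/162
seg 2: a=2, c=M2/2=-118/81, d=(M3−M2)/(6·3)=973/2916, b=Δ2−h2·(2M2+M3)/6=227/324
seg 3: a=0, c=M3/2=167/108, d=(M4−M3)/(6·1)=-167/324, b=Δ3−h3·(2M3+M4)/6=157/162
t_q=15/2 → seg 2, τ=3/2; S=2+227/324·τ+-118/81·τ²+973/2916·τ³=259/288

  seg 0: a=-1 b=-847/324 c=0 d=415/2916
  seg 1: a=-5 b=199/162 c=415/324 d=-887/2916
  seg 2: a=2 b=227/324 c=-118/81 d=973/2916
  seg 3: a=0 b=157/162 c=167/108 d=-167/324
S(15/2) = 259/288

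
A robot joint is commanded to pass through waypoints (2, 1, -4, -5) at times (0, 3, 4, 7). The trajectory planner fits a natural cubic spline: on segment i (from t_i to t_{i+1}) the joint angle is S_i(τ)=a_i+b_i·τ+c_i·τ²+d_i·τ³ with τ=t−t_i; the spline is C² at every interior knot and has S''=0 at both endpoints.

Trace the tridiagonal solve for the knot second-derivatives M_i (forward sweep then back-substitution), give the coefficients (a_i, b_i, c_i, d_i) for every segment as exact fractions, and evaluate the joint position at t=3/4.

Δ: Δ0=-1/3, Δ1=-5, Δ2=-1/3
row 1: diag=8, rhs=-28; c'=1/8, d'=-7/2
row 2: denom=8−1·1/8=63/8; d'=(28−1·-7/2)/(63/8)=4
back: M2=4
back: M1=-7/2−1/8·4=-4
M: M0=0, M1=-4, M2=4, M3=0
seg 0: a=2, c=M0/2=0, d=(M1−M0)/(6·3)=-2/9, b=Δ0−h0·(2M0+M1)/6=5/3
seg 1: a=1, c=M1/2=-2, d=(M2−M1)/(6·1)=4/3, b=Δ1−h1·(2M1+M2)/6=-13/3
seg 2: a=-4, c=M2/2=2, d=(M3−M2)/(6·3)=-2/9, b=Δ2−h2·(2M2+M3)/6=-13/3
t_q=3/4 → seg 0, τ=3/4; S=2+5/3·τ+0·τ²+-2/9·τ³=101/32

  seg 0: a=2 b=5/3 c=0 d=-2/9
  seg 1: a=1 b=-13/3 c=-2 d=4/3
  seg 2: a=-4 b=-13/3 c=2 d=-2/9
S(3/4) = 101/32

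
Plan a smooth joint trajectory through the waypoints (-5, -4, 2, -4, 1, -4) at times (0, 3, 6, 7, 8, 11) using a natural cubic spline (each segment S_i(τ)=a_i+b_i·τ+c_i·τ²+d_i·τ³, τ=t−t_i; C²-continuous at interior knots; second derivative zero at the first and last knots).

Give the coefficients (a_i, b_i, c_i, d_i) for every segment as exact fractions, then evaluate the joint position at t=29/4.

Δ: Δ0=1/3, Δ1=2, Δ2=-6, Δ3=5, Δ4=-5/3
row 1: diag=12, rhs=10; c'=1/4, d'=5/6
row 2: denom=8−3·1/4=29/4; d'=(-48−3·5/6)/(29/4)=-202/29
row 3: denom=4−1·4/29=112/29; d'=(66−1·-202/29)/(112/29)=529/28
row 4: denom=8−1·29/112=867/112; d'=(-40−1·529/28)/(867/112)=-388/51
back: M4=-388/51
back: M3=529/28−29/112·-388/51=1064/51
back: M2=-202/29−4/29·1064/51=-502/51
back: M1=5/6−1/4·-502/51=56/17
M: M0=0, M1=56/17, M2=-502/51, M3=1064/51, M4=-388/51, M5=0
seg 0: a=-5, c=M0/2=0, d=(M1−M0)/(6·3)=28/153, b=Δ0−h0·(2M0+M1)/6=-67/51
seg 1: a=-4, c=M1/2=28/17, d=(M2−M1)/(6·3)=-335/459, b=Δ1−h1·(2M1+M2)/6=185/51
seg 2: a=2, c=M2/2=-251/51, d=(M3−M2)/(6·1)=87/17, b=Δ2−h2·(2M2+M3)/6=-316/51
seg 3: a=-4, c=M3/2=532/51, d=(M4−M3)/(6·1)=-242/51, b=Δ3−h3·(2M3+M4)/6=-35/51
seg 4: a=1, c=M4/2=-194/51, d=(M5−M4)/(6·3)=194/459, b=Δ4−h4·(2M4+M5)/6=101/17
t_q=29/4 → seg 3, τ=1/4; S=-4+-35/51·τ+532/51·τ²+-242/51·τ³=-115/32

  seg 0: a=-5 b=-67/51 c=0 d=28/153
  seg 1: a=-4 b=185/51 c=28/17 d=-335/459
  seg 2: a=2 b=-316/51 c=-251/51 d=87/17
  seg 3: a=-4 b=-35/51 c=532/51 d=-242/51
  seg 4: a=1 b=101/17 c=-194/51 d=194/459
S(29/4) = -115/32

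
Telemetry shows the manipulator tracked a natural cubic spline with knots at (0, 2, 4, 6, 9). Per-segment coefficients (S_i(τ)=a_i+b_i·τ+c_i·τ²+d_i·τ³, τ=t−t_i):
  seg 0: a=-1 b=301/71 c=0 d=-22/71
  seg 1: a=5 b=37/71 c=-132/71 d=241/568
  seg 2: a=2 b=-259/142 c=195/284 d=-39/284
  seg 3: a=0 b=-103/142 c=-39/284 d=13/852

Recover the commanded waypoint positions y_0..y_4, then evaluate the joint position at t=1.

y_0=-1 y_1=5 y_2=2 y_3=0 y_4=-3
S(1) = 208/71

y_0 = S_0(0) = a_0 = -1
y_1 = S_1(0) = a_1 = 5
y_2 = S_2(0) = a_2 = 2
y_3 = S_3(0) = a_3 = 0
y_4 = S_3(3) = -3
t_q=1 is in segment 0 (τ=1); S_0(τ)=208/71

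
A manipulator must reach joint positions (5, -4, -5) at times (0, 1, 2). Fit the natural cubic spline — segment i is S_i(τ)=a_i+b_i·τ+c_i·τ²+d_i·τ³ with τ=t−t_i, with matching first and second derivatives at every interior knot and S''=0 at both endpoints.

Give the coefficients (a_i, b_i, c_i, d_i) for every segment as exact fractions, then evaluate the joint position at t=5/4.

  seg 0: a=5 b=-11 c=0 d=2
  seg 1: a=-4 b=-5 c=6 d=-2
S(5/4) = -157/32

Δ: Δ0=-9, Δ1=-1
row 1: diag=4, rhs=48; c'=1/4, d'=12
back: M1=12
M: M0=0, M1=12, M2=0
seg 0: a=5, c=M0/2=0, d=(M1−M0)/(6·1)=2, b=Δ0−h0·(2M0+M1)/6=-11
seg 1: a=-4, c=M1/2=6, d=(M2−M1)/(6·1)=-2, b=Δ1−h1·(2M1+M2)/6=-5
t_q=5/4 → seg 1, τ=1/4; S=-4+-5·τ+6·τ²+-2·τ³=-157/32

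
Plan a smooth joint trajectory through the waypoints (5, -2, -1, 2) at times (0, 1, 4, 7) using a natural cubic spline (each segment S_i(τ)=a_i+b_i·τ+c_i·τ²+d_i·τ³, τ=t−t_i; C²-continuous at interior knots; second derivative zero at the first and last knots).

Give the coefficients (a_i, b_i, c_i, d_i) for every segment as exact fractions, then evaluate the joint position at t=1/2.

Δ: Δ0=-7, Δ1=1/3, Δ2=1
row 1: diag=8, rhs=44; c'=3/8, d'=11/2
row 2: denom=12−3·3/8=87/8; d'=(4−3·11/2)/(87/8)=-100/87
back: M2=-100/87
back: M1=11/2−3/8·-100/87=172/29
M: M0=0, M1=172/29, M2=-100/87, M3=0
seg 0: a=5, c=M0/2=0, d=(M1−M0)/(6·1)=86/87, b=Δ0−h0·(2M0+M1)/6=-695/87
seg 1: a=-2, c=M1/2=86/29, d=(M2−M1)/(6·3)=-308/783, b=Δ1−h1·(2M1+M2)/6=-437/87
seg 2: a=-1, c=M2/2=-50/87, d=(M3−M2)/(6·3)=50/783, b=Δ2−h2·(2M2+M3)/6=187/87
t_q=1/2 → seg 0, τ=1/2; S=5+-695/87·τ+0·τ²+86/87·τ³=131/116

  seg 0: a=5 b=-695/87 c=0 d=86/87
  seg 1: a=-2 b=-437/87 c=86/29 d=-308/783
  seg 2: a=-1 b=187/87 c=-50/87 d=50/783
S(1/2) = 131/116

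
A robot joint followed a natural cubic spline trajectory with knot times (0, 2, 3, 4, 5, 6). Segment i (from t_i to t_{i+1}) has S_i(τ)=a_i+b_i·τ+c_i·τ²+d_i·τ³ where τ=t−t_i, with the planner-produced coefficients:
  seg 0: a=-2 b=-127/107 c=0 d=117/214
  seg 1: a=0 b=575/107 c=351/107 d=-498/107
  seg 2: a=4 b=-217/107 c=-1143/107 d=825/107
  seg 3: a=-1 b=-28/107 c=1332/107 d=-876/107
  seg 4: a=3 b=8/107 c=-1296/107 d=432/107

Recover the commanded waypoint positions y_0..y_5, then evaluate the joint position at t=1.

y_0=-2 y_1=0 y_2=4 y_3=-1 y_4=3 y_5=-5
S(1) = -565/214

y_0 = S_0(0) = a_0 = -2
y_1 = S_1(0) = a_1 = 0
y_2 = S_2(0) = a_2 = 4
y_3 = S_3(0) = a_3 = -1
y_4 = S_4(0) = a_4 = 3
y_5 = S_4(1) = -5
t_q=1 is in segment 0 (τ=1); S_0(τ)=-565/214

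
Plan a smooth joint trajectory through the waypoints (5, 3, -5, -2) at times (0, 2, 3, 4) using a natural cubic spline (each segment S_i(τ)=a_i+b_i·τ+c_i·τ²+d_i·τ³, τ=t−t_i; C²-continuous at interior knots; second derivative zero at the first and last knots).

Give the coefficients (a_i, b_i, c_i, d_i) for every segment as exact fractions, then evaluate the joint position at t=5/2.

  seg 0: a=5 b=55/23 c=0 d=-39/46
  seg 1: a=3 b=-179/23 c=-117/23 d=112/23
  seg 2: a=-5 b=-77/23 c=219/23 d=-73/23
S(5/2) = -143/92

Δ: Δ0=-1, Δ1=-8, Δ2=3
row 1: diag=6, rhs=-42; c'=1/6, d'=-7
row 2: denom=4−1·1/6=23/6; d'=(66−1·-7)/(23/6)=438/23
back: M2=438/23
back: M1=-7−1/6·438/23=-234/23
M: M0=0, M1=-234/23, M2=438/23, M3=0
seg 0: a=5, c=M0/2=0, d=(M1−M0)/(6·2)=-39/46, b=Δ0−h0·(2M0+M1)/6=55/23
seg 1: a=3, c=M1/2=-117/23, d=(M2−M1)/(6·1)=112/23, b=Δ1−h1·(2M1+M2)/6=-179/23
seg 2: a=-5, c=M2/2=219/23, d=(M3−M2)/(6·1)=-73/23, b=Δ2−h2·(2M2+M3)/6=-77/23
t_q=5/2 → seg 1, τ=1/2; S=3+-179/23·τ+-117/23·τ²+112/23·τ³=-143/92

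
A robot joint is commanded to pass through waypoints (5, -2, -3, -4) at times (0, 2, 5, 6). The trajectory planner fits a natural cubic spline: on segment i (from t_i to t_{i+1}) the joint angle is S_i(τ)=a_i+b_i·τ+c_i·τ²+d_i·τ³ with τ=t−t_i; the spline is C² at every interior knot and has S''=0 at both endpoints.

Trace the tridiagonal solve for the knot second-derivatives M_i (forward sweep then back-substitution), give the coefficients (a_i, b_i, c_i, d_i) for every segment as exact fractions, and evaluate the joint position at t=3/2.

  seg 0: a=5 b=-1819/426 c=0 d=41/213
  seg 1: a=-2 b=-835/426 c=82/71 d=-29/142
  seg 2: a=-3 b=-116/213 c=-97/142 d=97/426
S(3/2) = -429/568

Δ: Δ0=-7/2, Δ1=-1/3, Δ2=-1
row 1: diag=10, rhs=19; c'=3/10, d'=19/10
row 2: denom=8−3·3/10=71/10; d'=(-4−3·19/10)/(71/10)=-97/71
back: M2=-97/71
back: M1=19/10−3/10·-97/71=164/71
M: M0=0, M1=164/71, M2=-97/71, M3=0
seg 0: a=5, c=M0/2=0, d=(M1−M0)/(6·2)=41/213, b=Δ0−h0·(2M0+M1)/6=-1819/426
seg 1: a=-2, c=M1/2=82/71, d=(M2−M1)/(6·3)=-29/142, b=Δ1−h1·(2M1+M2)/6=-835/426
seg 2: a=-3, c=M2/2=-97/142, d=(M3−M2)/(6·1)=97/426, b=Δ2−h2·(2M2+M3)/6=-116/213
t_q=3/2 → seg 0, τ=3/2; S=5+-1819/426·τ+0·τ²+41/213·τ³=-429/568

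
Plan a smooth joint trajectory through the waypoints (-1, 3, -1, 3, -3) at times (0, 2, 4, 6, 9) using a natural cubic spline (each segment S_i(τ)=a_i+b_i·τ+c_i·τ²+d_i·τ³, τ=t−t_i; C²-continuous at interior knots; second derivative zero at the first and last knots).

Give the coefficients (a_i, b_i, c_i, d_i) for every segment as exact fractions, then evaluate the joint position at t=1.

  seg 0: a=-1 b=242/71 c=0 d=-25/71
  seg 1: a=3 b=-58/71 c=-150/71 d=54/71
  seg 2: a=-1 b=-10/71 c=174/71 d=-49/71
  seg 3: a=3 b=98/71 c=-120/71 d=40/213
S(1) = 146/71

Δ: Δ0=2, Δ1=-2, Δ2=2, Δ3=-2
row 1: diag=8, rhs=-24; c'=1/4, d'=-3
row 2: denom=8−2·1/4=15/2; d'=(24−2·-3)/(15/2)=4
row 3: denom=10−2·4/15=142/15; d'=(-24−2·4)/(142/15)=-240/71
back: M3=-240/71
back: M2=4−4/15·-240/71=348/71
back: M1=-3−1/4·348/71=-300/71
M: M0=0, M1=-300/71, M2=348/71, M3=-240/71, M4=0
seg 0: a=-1, c=M0/2=0, d=(M1−M0)/(6·2)=-25/71, b=Δ0−h0·(2M0+M1)/6=242/71
seg 1: a=3, c=M1/2=-150/71, d=(M2−M1)/(6·2)=54/71, b=Δ1−h1·(2M1+M2)/6=-58/71
seg 2: a=-1, c=M2/2=174/71, d=(M3−M2)/(6·2)=-49/71, b=Δ2−h2·(2M2+M3)/6=-10/71
seg 3: a=3, c=M3/2=-120/71, d=(M4−M3)/(6·3)=40/213, b=Δ3−h3·(2M3+M4)/6=98/71
t_q=1 → seg 0, τ=1; S=-1+242/71·τ+0·τ²+-25/71·τ³=146/71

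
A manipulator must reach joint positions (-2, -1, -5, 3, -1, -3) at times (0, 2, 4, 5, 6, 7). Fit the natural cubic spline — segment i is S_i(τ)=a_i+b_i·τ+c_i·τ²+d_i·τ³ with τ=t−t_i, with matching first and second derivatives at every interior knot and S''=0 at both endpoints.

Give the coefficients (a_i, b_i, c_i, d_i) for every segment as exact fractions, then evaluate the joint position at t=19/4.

Δ: Δ0=1/2, Δ1=-2, Δ2=8, Δ3=-4, Δ4=-2
row 1: diag=8, rhs=-15; c'=1/4, d'=-15/8
row 2: denom=6−2·1/4=11/2; d'=(60−2·-15/8)/(11/2)=255/22
row 3: denom=4−1·2/11=42/11; d'=(-72−1·255/22)/(42/11)=-613/28
row 4: denom=4−1·11/42=157/42; d'=(12−1·-613/28)/(157/42)=2847/314
back: M4=2847/314
back: M3=-613/28−11/42·2847/314=-3810/157
back: M2=255/22−2/11·-3810/157=5025/314
back: M1=-15/8−1/4·5025/314=-1845/314
M: M0=0, M1=-1845/314, M2=5025/314, M3=-3810/157, M4=2847/314, M5=0
seg 0: a=-2, c=M0/2=0, d=(M1−M0)/(6·2)=-615/1256, b=Δ0−h0·(2M0+M1)/6=386/157
seg 1: a=-1, c=M1/2=-1845/628, d=(M2−M1)/(6·2)=1145/628, b=Δ1−h1·(2M1+M2)/6=-1073/314
seg 2: a=-5, c=M2/2=5025/628, d=(M3−M2)/(6·1)=-4215/628, b=Δ2−h2·(2M2+M3)/6=2107/314
seg 3: a=3, c=M3/2=-1905/157, d=(M4−M3)/(6·1)=3489/628, b=Δ3−h3·(2M3+M4)/6=1619/628
seg 4: a=-1, c=M4/2=2847/628, d=(M5−M4)/(6·1)=-949/628, b=Δ4−h4·(2M4+M5)/6=-1577/314
t_q=19/4 → seg 2, τ=3/4; S=-5+2107/314·τ+5025/628·τ²+-4215/628·τ³=68407/40192

  seg 0: a=-2 b=386/157 c=0 d=-615/1256
  seg 1: a=-1 b=-1073/314 c=-1845/628 d=1145/628
  seg 2: a=-5 b=2107/314 c=5025/628 d=-4215/628
  seg 3: a=3 b=1619/628 c=-1905/157 d=3489/628
  seg 4: a=-1 b=-1577/314 c=2847/628 d=-949/628
S(19/4) = 68407/40192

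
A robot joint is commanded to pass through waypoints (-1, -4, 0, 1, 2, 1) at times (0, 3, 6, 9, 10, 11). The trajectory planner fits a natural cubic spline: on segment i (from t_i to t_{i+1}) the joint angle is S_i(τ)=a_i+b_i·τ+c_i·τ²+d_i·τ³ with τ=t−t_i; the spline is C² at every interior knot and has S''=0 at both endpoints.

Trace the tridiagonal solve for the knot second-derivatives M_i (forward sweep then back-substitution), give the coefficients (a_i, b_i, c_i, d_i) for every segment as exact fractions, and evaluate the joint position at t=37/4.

Δ: Δ0=-1, Δ1=4/3, Δ2=1/3, Δ3=1, Δ4=-1
row 1: diag=12, rhs=14; c'=1/4, d'=7/6
row 2: denom=12−3·1/4=45/4; d'=(-6−3·7/6)/(45/4)=-38/45
row 3: denom=8−3·4/15=36/5; d'=(4−3·-38/45)/(36/5)=49/54
row 4: denom=4−1·5/36=139/36; d'=(-12−1·49/54)/(139/36)=-1394/417
back: M4=-1394/417
back: M3=49/54−5/36·-1394/417=572/417
back: M2=-38/45−4/15·572/417=-1514/1251
back: M1=7/6−1/4·-1514/1251=1838/1251
M: M0=0, M1=1838/1251, M2=-1514/1251, M3=572/417, M4=-1394/417, M5=0
seg 0: a=-1, c=M0/2=0, d=(M1−M0)/(6·3)=919/11259, b=Δ0−h0·(2M0+M1)/6=-2170/1251
seg 1: a=-4, c=M1/2=919/1251, d=(M2−M1)/(6·3)=-1676/11259, b=Δ1−h1·(2M1+M2)/6=587/1251
seg 2: a=0, c=M2/2=-757/1251, d=(M3−M2)/(6·3)=1615/11259, b=Δ2−h2·(2M2+M3)/6=1073/1251
seg 3: a=1, c=M3/2=286/417, d=(M4−M3)/(6·1)=-983/1251, b=Δ3−h3·(2M3+M4)/6=1376/1251
seg 4: a=2, c=M4/2=-697/417, d=(M5−M4)/(6·1)=697/1251, b=Δ4−h4·(2M4+M5)/6=143/1251
t_q=37/4 → seg 3, τ=1/4; S=1+1376/1251·τ+286/417·τ²+-983/1251·τ³=34843/26688

  seg 0: a=-1 b=-2170/1251 c=0 d=919/11259
  seg 1: a=-4 b=587/1251 c=919/1251 d=-1676/11259
  seg 2: a=0 b=1073/1251 c=-757/1251 d=1615/11259
  seg 3: a=1 b=1376/1251 c=286/417 d=-983/1251
  seg 4: a=2 b=143/1251 c=-697/417 d=697/1251
S(37/4) = 34843/26688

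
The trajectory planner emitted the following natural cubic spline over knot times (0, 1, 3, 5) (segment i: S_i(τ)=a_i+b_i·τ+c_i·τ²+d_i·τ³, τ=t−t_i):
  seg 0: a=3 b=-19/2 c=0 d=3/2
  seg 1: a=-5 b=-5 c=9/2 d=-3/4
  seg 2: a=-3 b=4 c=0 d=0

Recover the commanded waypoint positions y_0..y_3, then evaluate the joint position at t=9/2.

y_0 = S_0(0) = a_0 = 3
y_1 = S_1(0) = a_1 = -5
y_2 = S_2(0) = a_2 = -3
y_3 = S_2(2) = 5
t_q=9/2 is in segment 2 (τ=3/2); S_2(τ)=3

y_0=3 y_1=-5 y_2=-3 y_3=5
S(9/2) = 3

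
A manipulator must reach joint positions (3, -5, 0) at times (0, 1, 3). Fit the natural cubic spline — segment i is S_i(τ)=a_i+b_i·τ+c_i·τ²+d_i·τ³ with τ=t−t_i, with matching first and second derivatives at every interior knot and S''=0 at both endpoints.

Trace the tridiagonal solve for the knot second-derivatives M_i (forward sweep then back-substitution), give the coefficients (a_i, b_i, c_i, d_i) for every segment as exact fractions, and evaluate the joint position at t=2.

  seg 0: a=3 b=-39/4 c=0 d=7/4
  seg 1: a=-5 b=-9/2 c=21/4 d=-7/8
S(2) = -41/8

Δ: Δ0=-8, Δ1=5/2
row 1: diag=6, rhs=63; c'=1/3, d'=21/2
back: M1=21/2
M: M0=0, M1=21/2, M2=0
seg 0: a=3, c=M0/2=0, d=(M1−M0)/(6·1)=7/4, b=Δ0−h0·(2M0+M1)/6=-39/4
seg 1: a=-5, c=M1/2=21/4, d=(M2−M1)/(6·2)=-7/8, b=Δ1−h1·(2M1+M2)/6=-9/2
t_q=2 → seg 1, τ=1; S=-5+-9/2·τ+21/4·τ²+-7/8·τ³=-41/8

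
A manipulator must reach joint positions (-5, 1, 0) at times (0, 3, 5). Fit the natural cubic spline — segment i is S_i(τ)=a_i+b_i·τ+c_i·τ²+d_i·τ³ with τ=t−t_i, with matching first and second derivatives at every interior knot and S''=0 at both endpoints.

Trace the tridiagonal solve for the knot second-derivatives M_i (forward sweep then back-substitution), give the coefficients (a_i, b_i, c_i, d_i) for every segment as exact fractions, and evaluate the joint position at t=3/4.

Δ: Δ0=2, Δ1=-1/2
row 1: diag=10, rhs=-15; c'=1/5, d'=-3/2
back: M1=-3/2
M: M0=0, M1=-3/2, M2=0
seg 0: a=-5, c=M0/2=0, d=(M1−M0)/(6·3)=-1/12, b=Δ0−h0·(2M0+M1)/6=11/4
seg 1: a=1, c=M1/2=-3/4, d=(M2−M1)/(6·2)=1/8, b=Δ1−h1·(2M1+M2)/6=1/2
t_q=3/4 → seg 0, τ=3/4; S=-5+11/4·τ+0·τ²+-1/12·τ³=-761/256

  seg 0: a=-5 b=11/4 c=0 d=-1/12
  seg 1: a=1 b=1/2 c=-3/4 d=1/8
S(3/4) = -761/256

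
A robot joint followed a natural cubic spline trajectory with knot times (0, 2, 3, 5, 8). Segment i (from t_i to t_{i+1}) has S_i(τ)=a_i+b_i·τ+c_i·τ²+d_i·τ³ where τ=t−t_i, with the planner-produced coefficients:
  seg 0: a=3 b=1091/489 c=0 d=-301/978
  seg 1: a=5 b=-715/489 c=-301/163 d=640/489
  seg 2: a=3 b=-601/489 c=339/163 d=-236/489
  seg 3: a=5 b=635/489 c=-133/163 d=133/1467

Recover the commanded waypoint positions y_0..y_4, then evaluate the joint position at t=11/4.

y_0=3 y_1=5 y_2=3 y_3=5 y_4=4
S(11/4) = 8911/2608

y_0 = S_0(0) = a_0 = 3
y_1 = S_1(0) = a_1 = 5
y_2 = S_2(0) = a_2 = 3
y_3 = S_3(0) = a_3 = 5
y_4 = S_3(3) = 4
t_q=11/4 is in segment 1 (τ=3/4); S_1(τ)=8911/2608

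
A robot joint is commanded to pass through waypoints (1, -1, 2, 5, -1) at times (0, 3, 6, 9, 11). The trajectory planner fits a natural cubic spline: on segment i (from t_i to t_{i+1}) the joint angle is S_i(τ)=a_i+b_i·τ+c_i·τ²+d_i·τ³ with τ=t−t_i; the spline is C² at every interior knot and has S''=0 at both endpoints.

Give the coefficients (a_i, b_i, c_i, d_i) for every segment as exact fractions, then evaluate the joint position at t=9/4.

  seg 0: a=1 b=-425/414 c=0 d=149/3726
  seg 1: a=-1 b=11/207 c=149/414 d=-55/3726
  seg 2: a=2 b=751/414 c=47/207 d=-619/3726
  seg 3: a=5 b=-271/207 c=-175/138 d=175/828
S(9/4) = -2515/2944

Δ: Δ0=-2/3, Δ1=1, Δ2=1, Δ3=-3
row 1: diag=12, rhs=10; c'=1/4, d'=5/6
row 2: denom=12−3·1/4=45/4; d'=(0−3·5/6)/(45/4)=-2/9
row 3: denom=10−3·4/15=46/5; d'=(-24−3·-2/9)/(46/5)=-175/69
back: M3=-175/69
back: M2=-2/9−4/15·-175/69=94/207
back: M1=5/6−1/4·94/207=149/207
M: M0=0, M1=149/207, M2=94/207, M3=-175/69, M4=0
seg 0: a=1, c=M0/2=0, d=(M1−M0)/(6·3)=149/3726, b=Δ0−h0·(2M0+M1)/6=-425/414
seg 1: a=-1, c=M1/2=149/414, d=(M2−M1)/(6·3)=-55/3726, b=Δ1−h1·(2M1+M2)/6=11/207
seg 2: a=2, c=M2/2=47/207, d=(M3−M2)/(6·3)=-619/3726, b=Δ2−h2·(2M2+M3)/6=751/414
seg 3: a=5, c=M3/2=-175/138, d=(M4−M3)/(6·2)=175/828, b=Δ3−h3·(2M3+M4)/6=-271/207
t_q=9/4 → seg 0, τ=9/4; S=1+-425/414·τ+0·τ²+149/3726·τ³=-2515/2944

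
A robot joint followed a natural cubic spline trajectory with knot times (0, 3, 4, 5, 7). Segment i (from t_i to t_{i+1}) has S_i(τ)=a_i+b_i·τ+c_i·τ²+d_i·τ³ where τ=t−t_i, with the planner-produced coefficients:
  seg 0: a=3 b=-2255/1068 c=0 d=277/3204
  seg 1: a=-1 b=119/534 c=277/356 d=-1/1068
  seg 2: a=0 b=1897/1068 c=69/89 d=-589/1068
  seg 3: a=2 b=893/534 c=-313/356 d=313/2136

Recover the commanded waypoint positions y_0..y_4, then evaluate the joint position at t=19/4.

y_0=3 y_1=-1 y_2=0 y_3=2 y_4=3
S(19/4) = 34987/22784

y_0 = S_0(0) = a_0 = 3
y_1 = S_1(0) = a_1 = -1
y_2 = S_2(0) = a_2 = 0
y_3 = S_3(0) = a_3 = 2
y_4 = S_3(2) = 3
t_q=19/4 is in segment 2 (τ=3/4); S_2(τ)=34987/22784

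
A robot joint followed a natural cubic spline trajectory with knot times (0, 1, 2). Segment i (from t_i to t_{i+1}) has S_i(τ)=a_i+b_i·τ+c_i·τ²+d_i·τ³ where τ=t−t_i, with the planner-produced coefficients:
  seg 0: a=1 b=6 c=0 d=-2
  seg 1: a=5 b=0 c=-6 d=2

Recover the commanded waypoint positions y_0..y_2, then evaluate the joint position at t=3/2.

y_0=1 y_1=5 y_2=1
S(3/2) = 15/4

y_0 = S_0(0) = a_0 = 1
y_1 = S_1(0) = a_1 = 5
y_2 = S_1(1) = 1
t_q=3/2 is in segment 1 (τ=1/2); S_1(τ)=15/4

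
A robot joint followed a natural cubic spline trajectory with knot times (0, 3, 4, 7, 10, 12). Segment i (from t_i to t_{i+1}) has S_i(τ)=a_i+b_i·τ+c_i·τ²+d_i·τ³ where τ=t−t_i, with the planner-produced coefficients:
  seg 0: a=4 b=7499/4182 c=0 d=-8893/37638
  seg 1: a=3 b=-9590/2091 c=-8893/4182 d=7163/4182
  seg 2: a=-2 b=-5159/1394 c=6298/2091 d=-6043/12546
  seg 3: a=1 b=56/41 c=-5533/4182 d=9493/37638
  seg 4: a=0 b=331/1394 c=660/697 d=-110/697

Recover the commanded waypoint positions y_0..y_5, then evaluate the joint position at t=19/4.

y_0=4 y_1=3 y_2=-2 y_3=1 y_4=0 y_5=3
S(19/4) = -293041/89216

y_0 = S_0(0) = a_0 = 4
y_1 = S_1(0) = a_1 = 3
y_2 = S_2(0) = a_2 = -2
y_3 = S_3(0) = a_3 = 1
y_4 = S_4(0) = a_4 = 0
y_5 = S_4(2) = 3
t_q=19/4 is in segment 2 (τ=3/4); S_2(τ)=-293041/89216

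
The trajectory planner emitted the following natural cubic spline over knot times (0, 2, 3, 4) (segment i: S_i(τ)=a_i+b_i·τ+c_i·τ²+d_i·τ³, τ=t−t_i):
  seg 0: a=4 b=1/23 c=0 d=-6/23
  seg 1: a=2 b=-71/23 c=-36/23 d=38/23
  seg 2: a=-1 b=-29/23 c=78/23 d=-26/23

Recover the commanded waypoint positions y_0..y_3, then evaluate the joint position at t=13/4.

y_0 = S_0(0) = a_0 = 4
y_1 = S_1(0) = a_1 = 2
y_2 = S_2(0) = a_2 = -1
y_3 = S_2(1) = 0
t_q=13/4 is in segment 2 (τ=1/4); S_2(τ)=-825/736

y_0=4 y_1=2 y_2=-1 y_3=0
S(13/4) = -825/736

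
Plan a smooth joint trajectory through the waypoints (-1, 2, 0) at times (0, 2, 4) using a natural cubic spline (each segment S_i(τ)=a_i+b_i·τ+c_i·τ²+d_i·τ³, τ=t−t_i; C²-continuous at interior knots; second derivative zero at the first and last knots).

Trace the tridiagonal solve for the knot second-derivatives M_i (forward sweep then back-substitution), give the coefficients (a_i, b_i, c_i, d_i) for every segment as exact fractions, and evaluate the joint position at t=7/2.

Δ: Δ0=3/2, Δ1=-1
row 1: diag=8, rhs=-15; c'=1/4, d'=-15/8
back: M1=-15/8
M: M0=0, M1=-15/8, M2=0
seg 0: a=-1, c=M0/2=0, d=(M1−M0)/(6·2)=-5/32, b=Δ0−h0·(2M0+M1)/6=17/8
seg 1: a=2, c=M1/2=-15/16, d=(M2−M1)/(6·2)=5/32, b=Δ1−h1·(2M1+M2)/6=1/4
t_q=7/2 → seg 1, τ=3/2; S=2+1/4·τ+-15/16·τ²+5/32·τ³=203/256

  seg 0: a=-1 b=17/8 c=0 d=-5/32
  seg 1: a=2 b=1/4 c=-15/16 d=5/32
S(7/2) = 203/256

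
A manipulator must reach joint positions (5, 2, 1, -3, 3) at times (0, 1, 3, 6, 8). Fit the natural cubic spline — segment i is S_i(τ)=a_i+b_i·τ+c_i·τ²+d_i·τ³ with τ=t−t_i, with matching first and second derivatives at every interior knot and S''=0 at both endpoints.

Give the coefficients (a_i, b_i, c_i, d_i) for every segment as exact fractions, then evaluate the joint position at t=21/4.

  seg 0: a=5 b=-10729/3036 c=0 d=1621/3036
  seg 1: a=2 b=-2933/1518 c=1621/1012 d=-2689/6072
  seg 2: a=1 b=-637/759 c=-267/253 d=676/2277
  seg 3: a=-3 b=641/759 c=409/253 d=-409/1518
S(21/4) = -5767/2024

Δ: Δ0=-3, Δ1=-1/2, Δ2=-4/3, Δ3=3
row 1: diag=6, rhs=15; c'=1/3, d'=5/2
row 2: denom=10−2·1/3=28/3; d'=(-5−2·5/2)/(28/3)=-15/14
row 3: denom=10−3·9/28=253/28; d'=(26−3·-15/14)/(253/28)=818/253
back: M3=818/253
back: M2=-15/14−9/28·818/253=-534/253
back: M1=5/2−1/3·-534/253=1621/506
M: M0=0, M1=1621/506, M2=-534/253, M3=818/253, M4=0
seg 0: a=5, c=M0/2=0, d=(M1−M0)/(6·1)=1621/3036, b=Δ0−h0·(2M0+M1)/6=-10729/3036
seg 1: a=2, c=M1/2=1621/1012, d=(M2−M1)/(6·2)=-2689/6072, b=Δ1−h1·(2M1+M2)/6=-2933/1518
seg 2: a=1, c=M2/2=-267/253, d=(M3−M2)/(6·3)=676/2277, b=Δ2−h2·(2M2+M3)/6=-637/759
seg 3: a=-3, c=M3/2=409/253, d=(M4−M3)/(6·2)=-409/1518, b=Δ3−h3·(2M3+M4)/6=641/759
t_q=21/4 → seg 2, τ=9/4; S=1+-637/759·τ+-267/253·τ²+676/2277·τ³=-5767/2024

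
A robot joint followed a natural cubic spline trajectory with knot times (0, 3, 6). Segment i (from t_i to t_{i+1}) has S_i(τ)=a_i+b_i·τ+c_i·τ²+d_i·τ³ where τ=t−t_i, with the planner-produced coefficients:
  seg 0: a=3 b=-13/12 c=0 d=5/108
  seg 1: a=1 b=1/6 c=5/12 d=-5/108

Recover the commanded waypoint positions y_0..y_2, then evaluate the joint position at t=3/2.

y_0=3 y_1=1 y_2=4
S(3/2) = 49/32

y_0 = S_0(0) = a_0 = 3
y_1 = S_1(0) = a_1 = 1
y_2 = S_1(3) = 4
t_q=3/2 is in segment 0 (τ=3/2); S_0(τ)=49/32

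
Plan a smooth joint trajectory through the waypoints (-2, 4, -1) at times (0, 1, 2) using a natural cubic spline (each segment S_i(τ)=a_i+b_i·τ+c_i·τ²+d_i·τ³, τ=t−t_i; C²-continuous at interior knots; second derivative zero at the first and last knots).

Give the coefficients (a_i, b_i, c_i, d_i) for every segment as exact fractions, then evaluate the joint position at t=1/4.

Δ: Δ0=6, Δ1=-5
row 1: diag=4, rhs=-66; c'=1/4, d'=-33/2
back: M1=-33/2
M: M0=0, M1=-33/2, M2=0
seg 0: a=-2, c=M0/2=0, d=(M1−M0)/(6·1)=-11/4, b=Δ0−h0·(2M0+M1)/6=35/4
seg 1: a=4, c=M1/2=-33/4, d=(M2−M1)/(6·1)=11/4, b=Δ1−h1·(2M1+M2)/6=1/2
t_q=1/4 → seg 0, τ=1/4; S=-2+35/4·τ+0·τ²+-11/4·τ³=37/256

  seg 0: a=-2 b=35/4 c=0 d=-11/4
  seg 1: a=4 b=1/2 c=-33/4 d=11/4
S(1/4) = 37/256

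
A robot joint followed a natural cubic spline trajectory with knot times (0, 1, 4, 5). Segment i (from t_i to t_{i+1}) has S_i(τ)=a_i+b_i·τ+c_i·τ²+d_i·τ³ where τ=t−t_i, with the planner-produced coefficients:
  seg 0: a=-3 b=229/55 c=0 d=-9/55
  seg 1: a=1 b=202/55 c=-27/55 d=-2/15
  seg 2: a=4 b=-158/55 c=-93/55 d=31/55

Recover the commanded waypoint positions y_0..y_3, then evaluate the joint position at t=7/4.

y_0 = S_0(0) = a_0 = -3
y_1 = S_1(0) = a_1 = 1
y_2 = S_2(0) = a_2 = 4
y_3 = S_2(1) = 0
t_q=7/4 is in segment 1 (τ=3/4); S_1(τ)=6023/1760

y_0=-3 y_1=1 y_2=4 y_3=0
S(7/4) = 6023/1760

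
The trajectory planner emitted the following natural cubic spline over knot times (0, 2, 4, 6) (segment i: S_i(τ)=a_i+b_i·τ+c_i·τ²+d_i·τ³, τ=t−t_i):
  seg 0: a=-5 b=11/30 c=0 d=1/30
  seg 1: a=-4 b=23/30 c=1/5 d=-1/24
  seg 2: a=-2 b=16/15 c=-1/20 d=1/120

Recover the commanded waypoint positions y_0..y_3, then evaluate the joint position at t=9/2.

y_0=-5 y_1=-4 y_2=-2 y_3=0
S(9/2) = -473/320

y_0 = S_0(0) = a_0 = -5
y_1 = S_1(0) = a_1 = -4
y_2 = S_2(0) = a_2 = -2
y_3 = S_2(2) = 0
t_q=9/2 is in segment 2 (τ=1/2); S_2(τ)=-473/320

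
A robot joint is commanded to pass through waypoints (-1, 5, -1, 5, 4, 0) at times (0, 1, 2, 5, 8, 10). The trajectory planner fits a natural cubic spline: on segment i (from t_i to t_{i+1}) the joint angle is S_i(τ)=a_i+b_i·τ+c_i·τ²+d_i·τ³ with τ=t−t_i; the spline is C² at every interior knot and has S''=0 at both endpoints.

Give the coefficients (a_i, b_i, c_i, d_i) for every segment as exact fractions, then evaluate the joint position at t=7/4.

Δ: Δ0=6, Δ1=-6, Δ2=2, Δ3=-1/3, Δ4=-2
row 1: diag=4, rhs=-72; c'=1/4, d'=-18
row 2: denom=8−1·1/4=31/4; d'=(48−1·-18)/(31/4)=264/31
row 3: denom=12−3·12/31=336/31; d'=(-14−3·264/31)/(336/31)=-613/168
row 4: denom=10−3·31/112=1027/112; d'=(-10−3·-613/168)/(1027/112)=106/1027
back: M4=106/1027
back: M3=-613/168−31/112·106/1027=-11330/3081
back: M2=264/31−12/31·-11330/3081=10208/1027
back: M1=-18−1/4·10208/1027=-21038/1027
M: M0=0, M1=-21038/1027, M2=10208/1027, M3=-11330/3081, M4=106/1027, M5=0
seg 0: a=-1, c=M0/2=0, d=(M1−M0)/(6·1)=-10519/3081, b=Δ0−h0·(2M0+M1)/6=29005/3081
seg 1: a=5, c=M1/2=-10519/1027, d=(M2−M1)/(6·1)=15623/3081, b=Δ1−h1·(2M1+M2)/6=-2552/3081
seg 2: a=-1, c=M2/2=5104/1027, d=(M3−M2)/(6·3)=-20977/27729, b=Δ2−h2·(2M2+M3)/6=-18797/3081
seg 3: a=5, c=M3/2=-5665/3081, d=(M4−M3)/(6·3)=448/2133, b=Δ3−h3·(2M3+M4)/6=10144/3081
seg 4: a=4, c=M4/2=53/1027, d=(M5−M4)/(6·2)=-53/6162, b=Δ4−h4·(2M4+M5)/6=-6374/3081
t_q=7/4 → seg 1, τ=3/4; S=5+-2552/3081·τ+-10519/1027·τ²+15623/3081·τ³=49731/65728

  seg 0: a=-1 b=29005/3081 c=0 d=-10519/3081
  seg 1: a=5 b=-2552/3081 c=-10519/1027 d=15623/3081
  seg 2: a=-1 b=-18797/3081 c=5104/1027 d=-20977/27729
  seg 3: a=5 b=10144/3081 c=-5665/3081 d=448/2133
  seg 4: a=4 b=-6374/3081 c=53/1027 d=-53/6162
S(7/4) = 49731/65728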